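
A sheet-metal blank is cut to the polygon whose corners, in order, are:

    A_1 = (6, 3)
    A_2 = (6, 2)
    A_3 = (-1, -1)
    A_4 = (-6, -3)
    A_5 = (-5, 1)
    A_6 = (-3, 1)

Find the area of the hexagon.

Apply the surveyor's formula: 2A = Σ (x_i·y_{i+1} − x_{i+1}·y_i), indices taken mod 6.
Σ = (-6) + (-4) + (-3) + (-21) + (-2) + (-15) = -51
Area = |Σ|/2 = 25.5.

25.5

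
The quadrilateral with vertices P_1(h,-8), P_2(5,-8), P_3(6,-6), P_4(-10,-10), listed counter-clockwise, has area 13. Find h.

4

Write out the shoelace sum; only the two edges meeting at P_1 involve h:
2·Area = [((-10)·(-8) − h·(-10)) + (h·(-8) − 5·(-8))] + -102
       = 2·h + 18 = 26
⇒ h = 4.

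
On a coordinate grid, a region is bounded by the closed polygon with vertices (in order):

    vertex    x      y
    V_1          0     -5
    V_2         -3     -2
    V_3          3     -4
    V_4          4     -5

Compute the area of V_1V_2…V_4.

8

Apply the shoelace (surveyor's) formula: 2A = Σ (x_i·y_{i+1} − x_{i+1}·y_i), indices taken mod 4.
Σ = (-15) + (18) + (1) + (-20) = -16
Area = |Σ|/2 = 8.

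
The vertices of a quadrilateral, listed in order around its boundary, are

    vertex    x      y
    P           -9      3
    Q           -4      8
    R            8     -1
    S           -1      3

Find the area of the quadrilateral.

36.5

P→Q: (-9)(8) − (-4)(3) = -60
Q→R: (-4)(-1) − (8)(8) = -60
R→S: (8)(3) − (-1)(-1) = 23
S→P: (-1)(3) − (-9)(3) = 24
Σ = -73
Area = |Σ|/2 = 36.5.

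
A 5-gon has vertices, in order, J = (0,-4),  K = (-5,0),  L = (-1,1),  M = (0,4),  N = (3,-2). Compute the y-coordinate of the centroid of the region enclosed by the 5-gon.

-103/159

Apply the surveyor's formula. First the cross-terms c_i = x_i·y_{i+1} − x_{i+1}·y_i:
  -20, -5, -4, -12, -12  ⇒  2A = -53, A = -26.5.
Then Σ (y_i + y_{i+1})·c_i = 103, so ȳ = 103 / (6·(-26.5)) = -103/159.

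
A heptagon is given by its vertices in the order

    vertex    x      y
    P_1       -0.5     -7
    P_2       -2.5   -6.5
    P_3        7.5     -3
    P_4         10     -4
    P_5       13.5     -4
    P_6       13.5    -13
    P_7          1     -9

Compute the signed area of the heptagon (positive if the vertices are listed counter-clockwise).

-92.75

Apply Gauss's area formula: 2A = Σ (x_i·y_{i+1} − x_{i+1}·y_i), indices taken mod 7.
P_1→P_2: (-0.5)(-6.5) − (-2.5)(-7) = -14.25
P_2→P_3: (-2.5)(-3) − (7.5)(-6.5) = 56.25
P_3→P_4: (7.5)(-4) − (10)(-3) = 0
P_4→P_5: (10)(-4) − (13.5)(-4) = 14
P_5→P_6: (13.5)(-13) − (13.5)(-4) = -121.5
P_6→P_7: (13.5)(-9) − (1)(-13) = -108.5
P_7→P_1: (1)(-7) − (-0.5)(-9) = -11.5
Σ = -185.5
Signed area = Σ/2 = -92.75 (negative ⇒ clockwise traversal).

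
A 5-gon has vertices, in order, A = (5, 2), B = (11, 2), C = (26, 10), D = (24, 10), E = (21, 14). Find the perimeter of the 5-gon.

50

|AB| = √((6)² + (0)²) = √36 = 6
|BC| = √((15)² + (8)²) = √289 = 17
|CD| = √((-2)² + (0)²) = √4 = 2
|DE| = √((-3)² + (4)²) = √25 = 5
|EA| = √((-16)² + (-12)²) = √400 = 20
Perimeter = 6 + 17 + 2 + 5 + 20 = 50.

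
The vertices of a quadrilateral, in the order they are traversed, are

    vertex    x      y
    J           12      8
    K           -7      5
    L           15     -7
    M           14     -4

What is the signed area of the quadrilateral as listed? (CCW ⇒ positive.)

J→K: (12)(5) − (-7)(8) = 116
K→L: (-7)(-7) − (15)(5) = -26
L→M: (15)(-4) − (14)(-7) = 38
M→J: (14)(8) − (12)(-4) = 160
Σ = 288
Signed area = Σ/2 = 144 (positive ⇒ counter-clockwise traversal).

144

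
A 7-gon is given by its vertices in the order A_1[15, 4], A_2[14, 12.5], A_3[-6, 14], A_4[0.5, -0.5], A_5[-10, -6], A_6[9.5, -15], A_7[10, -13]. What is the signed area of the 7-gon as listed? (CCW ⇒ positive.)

Σ = (131.5) + (271) + (-4) + (-8) + (207) + (26.5) + (235) = 859
Signed area = Σ/2 = 429.5 (positive ⇒ counter-clockwise traversal).

429.5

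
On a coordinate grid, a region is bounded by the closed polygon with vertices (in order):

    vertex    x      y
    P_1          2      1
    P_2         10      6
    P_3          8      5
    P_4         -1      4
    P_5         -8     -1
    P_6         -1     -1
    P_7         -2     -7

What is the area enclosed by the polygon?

49

P_1→P_2: (2)(6) − (10)(1) = 2
P_2→P_3: (10)(5) − (8)(6) = 2
P_3→P_4: (8)(4) − (-1)(5) = 37
P_4→P_5: (-1)(-1) − (-8)(4) = 33
P_5→P_6: (-8)(-1) − (-1)(-1) = 7
P_6→P_7: (-1)(-7) − (-2)(-1) = 5
P_7→P_1: (-2)(1) − (2)(-7) = 12
Σ = 98
Area = |Σ|/2 = 49.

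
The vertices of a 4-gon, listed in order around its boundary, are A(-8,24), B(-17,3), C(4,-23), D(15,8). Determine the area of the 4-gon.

782

Apply the shoelace formula: 2A = Σ (x_i·y_{i+1} − x_{i+1}·y_i), indices taken mod 4.
A→B: (-8)(3) − (-17)(24) = 384
B→C: (-17)(-23) − (4)(3) = 379
C→D: (4)(8) − (15)(-23) = 377
D→A: (15)(24) − (-8)(8) = 424
Σ = 1564
Area = |Σ|/2 = 782.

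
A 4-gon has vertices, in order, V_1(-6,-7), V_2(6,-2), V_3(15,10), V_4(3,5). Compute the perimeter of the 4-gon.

56

|V_1V_2| = √((12)² + (5)²) = √169 = 13
|V_2V_3| = √((9)² + (12)²) = √225 = 15
|V_3V_4| = √((-12)² + (-5)²) = √169 = 13
|V_4V_1| = √((-9)² + (-12)²) = √225 = 15
Perimeter = 13 + 15 + 13 + 15 = 56.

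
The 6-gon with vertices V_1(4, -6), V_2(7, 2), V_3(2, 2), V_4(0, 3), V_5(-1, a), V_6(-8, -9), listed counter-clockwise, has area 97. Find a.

4

Write out the shoelace sum; only the two edges meeting at V_5 involve a:
2·Area = [(0·a − (-1)·3) + ((-1)·(-9) − (-8)·a)] + 150
       = 8·a + 162 = 194
⇒ a = 4.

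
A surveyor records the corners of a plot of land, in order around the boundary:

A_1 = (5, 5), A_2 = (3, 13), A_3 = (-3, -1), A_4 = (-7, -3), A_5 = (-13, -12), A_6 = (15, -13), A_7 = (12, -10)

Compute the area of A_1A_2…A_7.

Apply the surveyor's formula: 2A = Σ (x_i·y_{i+1} − x_{i+1}·y_i), indices taken mod 7.
A_1→A_2: (5)(13) − (3)(5) = 50
A_2→A_3: (3)(-1) − (-3)(13) = 36
A_3→A_4: (-3)(-3) − (-7)(-1) = 2
A_4→A_5: (-7)(-12) − (-13)(-3) = 45
A_5→A_6: (-13)(-13) − (15)(-12) = 349
A_6→A_7: (15)(-10) − (12)(-13) = 6
A_7→A_1: (12)(5) − (5)(-10) = 110
Σ = 598
Area = |Σ|/2 = 299.

299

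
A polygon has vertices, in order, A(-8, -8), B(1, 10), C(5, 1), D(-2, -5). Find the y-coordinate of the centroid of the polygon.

31/56

Apply Gauss's area formula. First the cross-terms c_i = x_i·y_{i+1} − x_{i+1}·y_i:
  -72, -49, -23, -24  ⇒  2A = -168, A = -84.
Then Σ (y_i + y_{i+1})·c_i = -279, so ȳ = -279 / (6·(-84)) = 31/56.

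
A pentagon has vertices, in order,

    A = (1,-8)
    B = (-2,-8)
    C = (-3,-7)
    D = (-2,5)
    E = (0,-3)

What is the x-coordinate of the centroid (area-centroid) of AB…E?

Apply the surveyor's formula. First the cross-terms c_i = x_i·y_{i+1} − x_{i+1}·y_i:
  -24, -10, -29, 6, 3  ⇒  2A = -54, A = -27.
Then Σ (x_i + x_{i+1})·c_i = 210, so x̄ = 210 / (6·(-27)) = -35/27.

-35/27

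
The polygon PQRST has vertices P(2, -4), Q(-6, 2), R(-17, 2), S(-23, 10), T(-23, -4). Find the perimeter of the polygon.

70

|PQ| = √((-8)² + (6)²) = √100 = 10
|QR| = √((-11)² + (0)²) = √121 = 11
|RS| = √((-6)² + (8)²) = √100 = 10
|ST| = √((0)² + (-14)²) = √196 = 14
|TP| = √((25)² + (0)²) = √625 = 25
Perimeter = 10 + 11 + 10 + 14 + 25 = 70.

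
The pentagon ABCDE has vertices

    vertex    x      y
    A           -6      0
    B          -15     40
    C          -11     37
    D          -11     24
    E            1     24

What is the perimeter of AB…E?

|AB| = √((-9)² + (40)²) = √1681 = 41
|BC| = √((4)² + (-3)²) = √25 = 5
|CD| = √((0)² + (-13)²) = √169 = 13
|DE| = √((12)² + (0)²) = √144 = 12
|EA| = √((-7)² + (-24)²) = √625 = 25
Perimeter = 41 + 5 + 13 + 12 + 25 = 96.

96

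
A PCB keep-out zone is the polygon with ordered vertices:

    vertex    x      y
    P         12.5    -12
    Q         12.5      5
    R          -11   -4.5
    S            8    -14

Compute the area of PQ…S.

240.125

Apply the shoelace (surveyor's) formula: 2A = Σ (x_i·y_{i+1} − x_{i+1}·y_i), indices taken mod 4.
Cross-terms: 212.5, -1.25, 190, 79  ⇒  Σ = 480.25
Area = |Σ|/2 = 240.125.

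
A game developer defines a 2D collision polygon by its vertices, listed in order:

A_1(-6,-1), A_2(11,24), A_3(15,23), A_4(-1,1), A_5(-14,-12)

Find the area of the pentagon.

117

A_1→A_2: (-6)(24) − (11)(-1) = -133
A_2→A_3: (11)(23) − (15)(24) = -107
A_3→A_4: (15)(1) − (-1)(23) = 38
A_4→A_5: (-1)(-12) − (-14)(1) = 26
A_5→A_1: (-14)(-1) − (-6)(-12) = -58
Σ = -234
Area = |Σ|/2 = 117.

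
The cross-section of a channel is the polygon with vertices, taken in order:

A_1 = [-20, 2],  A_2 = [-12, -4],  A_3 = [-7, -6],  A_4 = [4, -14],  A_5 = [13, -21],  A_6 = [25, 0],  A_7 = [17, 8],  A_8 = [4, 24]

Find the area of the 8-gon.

978.5

Apply Gauss's area formula: 2A = Σ (x_i·y_{i+1} − x_{i+1}·y_i), indices taken mod 8.
Σ = (104) + (44) + (122) + (98) + (525) + (200) + (376) + (488) = 1957
Area = |Σ|/2 = 978.5.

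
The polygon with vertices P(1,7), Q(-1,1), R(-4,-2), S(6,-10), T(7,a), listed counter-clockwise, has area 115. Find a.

The doubled signed area Σ (x_i y_{i+1} − x_{i+1} y_i) is linear in a.
With a=0 it equals 185; the coefficient of a is 5 (from the two edges through T).
So 5·a + 185 = 2·115 = 230 ⇒ a = 9.

9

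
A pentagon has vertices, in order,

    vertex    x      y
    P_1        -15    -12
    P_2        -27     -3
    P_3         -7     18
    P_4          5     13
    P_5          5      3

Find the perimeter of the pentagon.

92

|P_1P_2| = √((-12)² + (9)²) = √225 = 15
|P_2P_3| = √((20)² + (21)²) = √841 = 29
|P_3P_4| = √((12)² + (-5)²) = √169 = 13
|P_4P_5| = √((0)² + (-10)²) = √100 = 10
|P_5P_1| = √((-20)² + (-15)²) = √625 = 25
Perimeter = 15 + 29 + 13 + 10 + 25 = 92.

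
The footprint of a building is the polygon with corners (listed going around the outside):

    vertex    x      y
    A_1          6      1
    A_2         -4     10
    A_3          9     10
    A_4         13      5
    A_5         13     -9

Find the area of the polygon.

133

Apply the shoelace (surveyor's) formula: 2A = Σ (x_i·y_{i+1} − x_{i+1}·y_i), indices taken mod 5.
Σ = (64) + (-130) + (-85) + (-182) + (67) = -266
Area = |Σ|/2 = 133.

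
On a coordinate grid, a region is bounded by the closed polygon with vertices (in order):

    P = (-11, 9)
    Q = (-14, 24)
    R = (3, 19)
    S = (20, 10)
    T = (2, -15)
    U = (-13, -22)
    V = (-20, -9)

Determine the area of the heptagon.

Apply the shoelace formula: 2A = Σ (x_i·y_{i+1} − x_{i+1}·y_i), indices taken mod 7.
P→Q: (-11)(24) − (-14)(9) = -138
Q→R: (-14)(19) − (3)(24) = -338
R→S: (3)(10) − (20)(19) = -350
S→T: (20)(-15) − (2)(10) = -320
T→U: (2)(-22) − (-13)(-15) = -239
U→V: (-13)(-9) − (-20)(-22) = -323
V→P: (-20)(9) − (-11)(-9) = -279
Σ = -1987
Area = |Σ|/2 = 993.5.

993.5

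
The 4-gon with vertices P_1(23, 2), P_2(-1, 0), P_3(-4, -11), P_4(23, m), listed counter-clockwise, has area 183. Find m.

-2

Write out the shoelace sum; only the two edges meeting at P_4 involve m:
2·Area = [((-4)·m − 23·(-11)) + (23·2 − 23·m)] + 13
       = -27·m + 312 = 366
⇒ m = -2.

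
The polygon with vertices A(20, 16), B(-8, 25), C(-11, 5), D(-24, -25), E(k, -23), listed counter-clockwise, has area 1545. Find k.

Write out the shoelace sum; only the two edges meeting at E involve k:
2·Area = [((-24)·(-23) − k·(-25)) + (k·16 − 20·(-23))] + 1258
       = 41·k + 2270 = 3090
⇒ k = 20.

20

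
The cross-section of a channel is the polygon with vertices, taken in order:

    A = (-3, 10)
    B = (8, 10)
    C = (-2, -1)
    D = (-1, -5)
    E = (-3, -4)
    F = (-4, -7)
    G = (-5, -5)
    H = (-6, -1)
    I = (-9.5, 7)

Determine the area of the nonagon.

130.25

Cross-terms: -110, 12, 9, -11, 5, -15, -25, -51.5, -74  ⇒  Σ = -260.5
Area = |Σ|/2 = 130.25.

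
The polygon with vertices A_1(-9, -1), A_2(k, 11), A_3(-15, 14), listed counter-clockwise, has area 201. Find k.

13

The doubled signed area Σ (x_i y_{i+1} − x_{i+1} y_i) is linear in k.
With k=0 it equals 207; the coefficient of k is 15 (from the two edges through A_2).
So 15·k + 207 = 2·201 = 402 ⇒ k = 13.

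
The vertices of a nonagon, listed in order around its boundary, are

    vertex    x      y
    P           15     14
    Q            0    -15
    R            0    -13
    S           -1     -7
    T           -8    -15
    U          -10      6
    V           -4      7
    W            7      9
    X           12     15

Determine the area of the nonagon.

Cross-terms: -225, 0, -13, -41, -198, -46, -85, -3, -57  ⇒  Σ = -668
Area = |Σ|/2 = 334.

334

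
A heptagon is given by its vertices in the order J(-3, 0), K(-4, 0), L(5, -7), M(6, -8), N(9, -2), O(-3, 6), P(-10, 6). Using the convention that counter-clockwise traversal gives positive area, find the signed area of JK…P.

99

J→K: (-3)(0) − (-4)(0) = 0
K→L: (-4)(-7) − (5)(0) = 28
L→M: (5)(-8) − (6)(-7) = 2
M→N: (6)(-2) − (9)(-8) = 60
N→O: (9)(6) − (-3)(-2) = 48
O→P: (-3)(6) − (-10)(6) = 42
P→J: (-10)(0) − (-3)(6) = 18
Σ = 198
Signed area = Σ/2 = 99 (positive ⇒ counter-clockwise traversal).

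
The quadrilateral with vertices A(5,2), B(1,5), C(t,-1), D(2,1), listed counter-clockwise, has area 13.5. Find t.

Write out the shoelace sum; only the two edges meeting at C involve t:
2·Area = [(1·(-1) − t·5) + (t·1 − 2·(-1))] + 22
       = -4·t + 23 = 27
⇒ t = -1.

-1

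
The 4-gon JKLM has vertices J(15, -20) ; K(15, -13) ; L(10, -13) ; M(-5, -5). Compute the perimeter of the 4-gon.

54

|JK| = √((0)² + (7)²) = √49 = 7
|KL| = √((-5)² + (0)²) = √25 = 5
|LM| = √((-15)² + (8)²) = √289 = 17
|MJ| = √((20)² + (-15)²) = √625 = 25
Perimeter = 7 + 5 + 17 + 25 = 54.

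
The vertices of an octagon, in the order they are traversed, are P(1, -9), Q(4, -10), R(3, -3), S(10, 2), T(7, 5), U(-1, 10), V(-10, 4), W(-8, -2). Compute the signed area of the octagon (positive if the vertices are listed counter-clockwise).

Apply the shoelace (surveyor's) formula: 2A = Σ (x_i·y_{i+1} − x_{i+1}·y_i), indices taken mod 8.
Cross-terms: 26, 18, 36, 36, 75, 96, 52, 74  ⇒  Σ = 413
Signed area = Σ/2 = 206.5 (positive ⇒ counter-clockwise traversal).

206.5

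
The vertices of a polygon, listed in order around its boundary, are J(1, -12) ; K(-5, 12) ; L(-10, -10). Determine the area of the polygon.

J→K: (1)(12) − (-5)(-12) = -48
K→L: (-5)(-10) − (-10)(12) = 170
L→J: (-10)(-12) − (1)(-10) = 130
Σ = 252
Area = |Σ|/2 = 126.

126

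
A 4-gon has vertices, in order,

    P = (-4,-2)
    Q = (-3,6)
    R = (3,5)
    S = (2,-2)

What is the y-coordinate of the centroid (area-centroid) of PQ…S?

23/13

Apply the surveyor's formula. First the cross-terms c_i = x_i·y_{i+1} − x_{i+1}·y_i:
  -30, -33, -16, -12  ⇒  2A = -91, A = -45.5.
Then Σ (y_i + y_{i+1})·c_i = -483, so ȳ = -483 / (6·(-45.5)) = 23/13.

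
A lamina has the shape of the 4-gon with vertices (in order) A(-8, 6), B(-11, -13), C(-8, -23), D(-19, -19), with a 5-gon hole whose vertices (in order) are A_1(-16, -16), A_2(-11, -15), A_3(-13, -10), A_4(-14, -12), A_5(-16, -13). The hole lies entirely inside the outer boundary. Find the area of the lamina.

99.5

Outer boundary:
Apply the shoelace formula: 2A = Σ (x_i·y_{i+1} − x_{i+1}·y_i), indices taken mod 4.
Σ = (170) + (149) + (-285) + (-266) = -232
Area = |Σ|/2 = 116.
Hole:
Apply the shoelace formula: 2A = Σ (x_i·y_{i+1} − x_{i+1}·y_i), indices taken mod 5.
A_1→A_2: (-16)(-15) − (-11)(-16) = 64
A_2→A_3: (-11)(-10) − (-13)(-15) = -85
A_3→A_4: (-13)(-12) − (-14)(-10) = 16
A_4→A_5: (-14)(-13) − (-16)(-12) = -10
A_5→A_1: (-16)(-16) − (-16)(-13) = 48
Σ = 33
Area = |Σ|/2 = 16.5.
Net area = 116 − 16.5 = 99.5.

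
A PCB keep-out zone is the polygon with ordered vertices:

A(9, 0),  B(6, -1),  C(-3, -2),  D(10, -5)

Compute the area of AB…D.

28

Σ = (-9) + (-15) + (35) + (45) = 56
Area = |Σ|/2 = 28.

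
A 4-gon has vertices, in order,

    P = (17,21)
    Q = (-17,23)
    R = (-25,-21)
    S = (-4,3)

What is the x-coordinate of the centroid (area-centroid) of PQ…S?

-96/11

Apply the surveyor's formula. First the cross-terms c_i = x_i·y_{i+1} − x_{i+1}·y_i:
  748, 932, -159, -135  ⇒  2A = 1386, A = 693.
Then Σ (x_i + x_{i+1})·c_i = -36288, so x̄ = -36288 / (6·693) = -96/11.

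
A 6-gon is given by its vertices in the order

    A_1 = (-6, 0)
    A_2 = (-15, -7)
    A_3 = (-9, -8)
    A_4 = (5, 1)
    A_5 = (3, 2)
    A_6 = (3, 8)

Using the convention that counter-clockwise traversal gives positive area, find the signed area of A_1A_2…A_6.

A_1→A_2: (-6)(-7) − (-15)(0) = 42
A_2→A_3: (-15)(-8) − (-9)(-7) = 57
A_3→A_4: (-9)(1) − (5)(-8) = 31
A_4→A_5: (5)(2) − (3)(1) = 7
A_5→A_6: (3)(8) − (3)(2) = 18
A_6→A_1: (3)(0) − (-6)(8) = 48
Σ = 203
Signed area = Σ/2 = 101.5 (positive ⇒ counter-clockwise traversal).

101.5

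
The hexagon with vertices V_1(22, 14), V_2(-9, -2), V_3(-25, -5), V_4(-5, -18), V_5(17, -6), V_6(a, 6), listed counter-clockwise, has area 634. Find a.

The doubled signed area Σ (x_i y_{i+1} − x_{i+1} y_i) is linear in a.
With a=0 it equals 808; the coefficient of a is 20 (from the two edges through V_6).
So 20·a + 808 = 2·634 = 1268 ⇒ a = 23.

23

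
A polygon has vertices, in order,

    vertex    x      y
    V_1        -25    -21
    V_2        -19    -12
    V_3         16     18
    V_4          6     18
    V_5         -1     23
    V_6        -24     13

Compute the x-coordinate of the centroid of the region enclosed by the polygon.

Apply the surveyor's formula. First the cross-terms c_i = x_i·y_{i+1} − x_{i+1}·y_i:
  -99, -150, 180, 156, 539, 829  ⇒  2A = 1455, A = 727.5.
Then Σ (x_i + x_{i+1})·c_i = -44550, so x̄ = -44550 / (6·727.5) = -990/97.

-990/97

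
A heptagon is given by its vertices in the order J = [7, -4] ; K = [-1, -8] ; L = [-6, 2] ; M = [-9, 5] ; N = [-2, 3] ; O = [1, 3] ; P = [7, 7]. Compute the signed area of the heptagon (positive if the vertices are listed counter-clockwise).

Apply the surveyor's formula: 2A = Σ (x_i·y_{i+1} − x_{i+1}·y_i), indices taken mod 7.
J→K: (7)(-8) − (-1)(-4) = -60
K→L: (-1)(2) − (-6)(-8) = -50
L→M: (-6)(5) − (-9)(2) = -12
M→N: (-9)(3) − (-2)(5) = -17
N→O: (-2)(3) − (1)(3) = -9
O→P: (1)(7) − (7)(3) = -14
P→J: (7)(-4) − (7)(7) = -77
Σ = -239
Signed area = Σ/2 = -119.5 (negative ⇒ clockwise traversal).

-119.5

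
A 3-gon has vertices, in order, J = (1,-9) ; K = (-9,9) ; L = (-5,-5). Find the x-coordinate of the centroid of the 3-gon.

Apply the shoelace (surveyor's) formula. First the cross-terms c_i = x_i·y_{i+1} − x_{i+1}·y_i:
  -72, 90, 50  ⇒  2A = 68, A = 34.
Then Σ (x_i + x_{i+1})·c_i = -884, so x̄ = -884 / (6·34) = -13/3.

-13/3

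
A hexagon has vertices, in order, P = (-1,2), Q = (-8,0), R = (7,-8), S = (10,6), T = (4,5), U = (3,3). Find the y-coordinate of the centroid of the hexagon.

Apply the shoelace formula. First the cross-terms c_i = x_i·y_{i+1} − x_{i+1}·y_i:
  16, 64, 122, 26, -3, 9  ⇒  2A = 234, A = 117.
Then Σ (y_i + y_{i+1})·c_i = -417, so ȳ = -417 / (6·117) = -139/234.

-139/234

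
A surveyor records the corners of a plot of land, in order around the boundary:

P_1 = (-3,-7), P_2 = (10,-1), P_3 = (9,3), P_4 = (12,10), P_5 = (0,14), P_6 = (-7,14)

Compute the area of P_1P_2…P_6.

Σ = (73) + (39) + (54) + (168) + (98) + (91) = 523
Area = |Σ|/2 = 261.5.

261.5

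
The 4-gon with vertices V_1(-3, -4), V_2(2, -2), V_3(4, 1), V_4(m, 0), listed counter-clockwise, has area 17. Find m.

-2

Write out the shoelace sum; only the two edges meeting at V_4 involve m:
2·Area = [(4·0 − m·1) + (m·(-4) − (-3)·0)] + 24
       = -5·m + 24 = 34
⇒ m = -2.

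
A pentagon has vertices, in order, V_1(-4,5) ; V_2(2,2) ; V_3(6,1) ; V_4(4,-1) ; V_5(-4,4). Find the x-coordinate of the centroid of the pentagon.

Apply Gauss's area formula. First the cross-terms c_i = x_i·y_{i+1} − x_{i+1}·y_i:
  -18, -10, -10, 12, -4  ⇒  2A = -30, A = -15.
Then Σ (x_i + x_{i+1})·c_i = -112, so x̄ = -112 / (6·(-15)) = 56/45.

56/45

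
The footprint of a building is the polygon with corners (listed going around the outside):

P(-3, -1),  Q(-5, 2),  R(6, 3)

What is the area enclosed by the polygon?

Σ = (-11) + (-27) + (3) = -35
Area = |Σ|/2 = 17.5.

17.5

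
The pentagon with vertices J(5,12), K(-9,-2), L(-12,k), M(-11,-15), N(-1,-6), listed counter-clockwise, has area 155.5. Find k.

-6

The doubled signed area Σ (x_i y_{i+1} − x_{i+1} y_i) is linear in k.
With k=0 it equals 323; the coefficient of k is 2 (from the two edges through L).
So 2·k + 323 = 2·155.5 = 311 ⇒ k = -6.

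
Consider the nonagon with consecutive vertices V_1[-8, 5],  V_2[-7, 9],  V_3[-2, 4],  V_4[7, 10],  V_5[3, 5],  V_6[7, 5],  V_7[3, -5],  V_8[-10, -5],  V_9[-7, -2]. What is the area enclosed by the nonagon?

Apply Gauss's area formula: 2A = Σ (x_i·y_{i+1} − x_{i+1}·y_i), indices taken mod 9.
Σ = (-37) + (-10) + (-48) + (5) + (-20) + (-50) + (-65) + (-15) + (-51) = -291
Area = |Σ|/2 = 145.5.

145.5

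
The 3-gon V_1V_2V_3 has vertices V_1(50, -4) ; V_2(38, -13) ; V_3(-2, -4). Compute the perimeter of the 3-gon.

|V_1V_2| = √((-12)² + (-9)²) = √225 = 15
|V_2V_3| = √((-40)² + (9)²) = √1681 = 41
|V_3V_1| = √((52)² + (0)²) = √2704 = 52
Perimeter = 15 + 41 + 52 = 108.

108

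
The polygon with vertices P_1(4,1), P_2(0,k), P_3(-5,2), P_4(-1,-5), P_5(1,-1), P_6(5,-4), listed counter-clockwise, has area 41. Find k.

3

The doubled signed area Σ (x_i y_{i+1} − x_{i+1} y_i) is linear in k.
With k=0 it equals 55; the coefficient of k is 9 (from the two edges through P_2).
So 9·k + 55 = 2·41 = 82 ⇒ k = 3.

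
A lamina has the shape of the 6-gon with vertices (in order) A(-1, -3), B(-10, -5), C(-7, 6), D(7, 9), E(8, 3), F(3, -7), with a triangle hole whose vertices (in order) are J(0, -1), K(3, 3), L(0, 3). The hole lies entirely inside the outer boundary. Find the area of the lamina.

172.5

Outer boundary:
Apply the surveyor's formula: 2A = Σ (x_i·y_{i+1} − x_{i+1}·y_i), indices taken mod 6.
Σ = (-25) + (-95) + (-105) + (-51) + (-65) + (-16) = -357
Area = |Σ|/2 = 178.5.
Hole:
Σ = (3) + (9) + (0) = 12
Area = |Σ|/2 = 6.
Net area = 178.5 − 6 = 172.5.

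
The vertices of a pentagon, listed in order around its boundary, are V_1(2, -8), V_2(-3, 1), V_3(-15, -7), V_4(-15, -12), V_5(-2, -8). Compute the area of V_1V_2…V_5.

108.5

Apply Gauss's area formula: 2A = Σ (x_i·y_{i+1} − x_{i+1}·y_i), indices taken mod 5.
V_1→V_2: (2)(1) − (-3)(-8) = -22
V_2→V_3: (-3)(-7) − (-15)(1) = 36
V_3→V_4: (-15)(-12) − (-15)(-7) = 75
V_4→V_5: (-15)(-8) − (-2)(-12) = 96
V_5→V_1: (-2)(-8) − (2)(-8) = 32
Σ = 217
Area = |Σ|/2 = 108.5.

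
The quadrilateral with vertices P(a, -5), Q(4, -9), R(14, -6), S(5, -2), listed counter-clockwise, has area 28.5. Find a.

6

The doubled signed area Σ (x_i y_{i+1} − x_{i+1} y_i) is linear in a.
With a=0 it equals 99; the coefficient of a is -7 (from the two edges through P).
So -7·a + 99 = 2·28.5 = 57 ⇒ a = 6.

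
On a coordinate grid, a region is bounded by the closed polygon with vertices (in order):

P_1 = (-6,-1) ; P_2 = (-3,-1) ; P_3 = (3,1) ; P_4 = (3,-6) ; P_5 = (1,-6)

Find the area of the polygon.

Apply Gauss's area formula: 2A = Σ (x_i·y_{i+1} − x_{i+1}·y_i), indices taken mod 5.
P_1→P_2: (-6)(-1) − (-3)(-1) = 3
P_2→P_3: (-3)(1) − (3)(-1) = 0
P_3→P_4: (3)(-6) − (3)(1) = -21
P_4→P_5: (3)(-6) − (1)(-6) = -12
P_5→P_1: (1)(-1) − (-6)(-6) = -37
Σ = -67
Area = |Σ|/2 = 33.5.

33.5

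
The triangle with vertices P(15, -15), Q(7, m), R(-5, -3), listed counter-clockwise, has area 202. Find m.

10

Write out the shoelace sum; only the two edges meeting at Q involve m:
2·Area = [(15·m − 7·(-15)) + (7·(-3) − (-5)·m)] + 120
       = 20·m + 204 = 404
⇒ m = 10.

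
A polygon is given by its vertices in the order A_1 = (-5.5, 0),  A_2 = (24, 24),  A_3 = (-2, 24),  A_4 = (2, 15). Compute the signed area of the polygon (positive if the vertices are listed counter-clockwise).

248.25

Apply the shoelace (surveyor's) formula: 2A = Σ (x_i·y_{i+1} − x_{i+1}·y_i), indices taken mod 4.
Σ = (-132) + (624) + (-78) + (82.5) = 496.5
Signed area = Σ/2 = 248.25 (positive ⇒ counter-clockwise traversal).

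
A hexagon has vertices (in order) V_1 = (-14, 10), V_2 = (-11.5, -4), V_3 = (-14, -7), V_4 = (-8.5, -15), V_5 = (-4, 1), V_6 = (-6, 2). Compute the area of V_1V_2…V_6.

121.75

V_1→V_2: (-14)(-4) − (-11.5)(10) = 171
V_2→V_3: (-11.5)(-7) − (-14)(-4) = 24.5
V_3→V_4: (-14)(-15) − (-8.5)(-7) = 150.5
V_4→V_5: (-8.5)(1) − (-4)(-15) = -68.5
V_5→V_6: (-4)(2) − (-6)(1) = -2
V_6→V_1: (-6)(10) − (-14)(2) = -32
Σ = 243.5
Area = |Σ|/2 = 121.75.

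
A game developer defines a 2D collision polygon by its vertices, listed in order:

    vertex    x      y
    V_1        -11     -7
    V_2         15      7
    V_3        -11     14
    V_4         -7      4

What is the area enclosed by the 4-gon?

231

Σ = (28) + (287) + (54) + (93) = 462
Area = |Σ|/2 = 231.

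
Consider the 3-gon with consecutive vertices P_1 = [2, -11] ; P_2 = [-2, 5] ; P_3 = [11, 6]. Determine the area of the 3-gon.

Apply Gauss's area formula: 2A = Σ (x_i·y_{i+1} − x_{i+1}·y_i), indices taken mod 3.
P_1→P_2: (2)(5) − (-2)(-11) = -12
P_2→P_3: (-2)(6) − (11)(5) = -67
P_3→P_1: (11)(-11) − (2)(6) = -133
Σ = -212
Area = |Σ|/2 = 106.

106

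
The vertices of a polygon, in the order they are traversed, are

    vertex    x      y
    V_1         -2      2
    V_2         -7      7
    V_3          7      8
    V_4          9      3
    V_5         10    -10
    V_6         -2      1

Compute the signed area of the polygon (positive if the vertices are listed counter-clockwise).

Apply the surveyor's formula: 2A = Σ (x_i·y_{i+1} − x_{i+1}·y_i), indices taken mod 6.
Σ = (0) + (-105) + (-51) + (-120) + (-10) + (-2) = -288
Signed area = Σ/2 = -144 (negative ⇒ clockwise traversal).

-144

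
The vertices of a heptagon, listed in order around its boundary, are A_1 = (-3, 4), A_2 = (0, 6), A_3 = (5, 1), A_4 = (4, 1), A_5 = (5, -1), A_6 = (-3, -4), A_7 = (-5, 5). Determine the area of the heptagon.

Apply Gauss's area formula: 2A = Σ (x_i·y_{i+1} − x_{i+1}·y_i), indices taken mod 7.
Σ = (-18) + (-30) + (1) + (-9) + (-23) + (-35) + (-5) = -119
Area = |Σ|/2 = 59.5.

59.5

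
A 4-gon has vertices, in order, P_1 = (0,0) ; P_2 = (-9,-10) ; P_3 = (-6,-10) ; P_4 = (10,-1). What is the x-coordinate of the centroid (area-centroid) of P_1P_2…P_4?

Apply the shoelace (surveyor's) formula. First the cross-terms c_i = x_i·y_{i+1} − x_{i+1}·y_i:
  0, 30, 106, 0  ⇒  2A = 136, A = 68.
Then Σ (x_i + x_{i+1})·c_i = -26, so x̄ = -26 / (6·68) = -13/204.

-13/204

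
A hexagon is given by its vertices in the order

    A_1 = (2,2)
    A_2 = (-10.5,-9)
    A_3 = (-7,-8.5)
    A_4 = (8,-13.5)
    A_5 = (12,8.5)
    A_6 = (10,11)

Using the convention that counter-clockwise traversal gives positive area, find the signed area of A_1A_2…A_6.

Apply the surveyor's formula: 2A = Σ (x_i·y_{i+1} − x_{i+1}·y_i), indices taken mod 6.
Σ = (3) + (26.25) + (162.5) + (230) + (47) + (-2) = 466.75
Signed area = Σ/2 = 233.375 (positive ⇒ counter-clockwise traversal).

233.375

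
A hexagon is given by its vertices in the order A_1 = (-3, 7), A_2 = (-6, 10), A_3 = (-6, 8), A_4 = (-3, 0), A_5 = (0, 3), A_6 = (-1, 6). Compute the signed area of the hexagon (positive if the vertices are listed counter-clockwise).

Σ = (12) + (12) + (24) + (-9) + (3) + (11) = 53
Signed area = Σ/2 = 26.5 (positive ⇒ counter-clockwise traversal).

26.5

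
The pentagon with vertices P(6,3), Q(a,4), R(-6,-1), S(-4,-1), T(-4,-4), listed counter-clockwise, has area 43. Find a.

-3

The doubled signed area Σ (x_i y_{i+1} − x_{i+1} y_i) is linear in a.
With a=0 it equals 74; the coefficient of a is -4 (from the two edges through Q).
So -4·a + 74 = 2·43 = 86 ⇒ a = -3.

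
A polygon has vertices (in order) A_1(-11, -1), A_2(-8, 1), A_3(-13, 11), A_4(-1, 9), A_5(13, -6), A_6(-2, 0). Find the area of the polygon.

160.5

Apply the shoelace (surveyor's) formula: 2A = Σ (x_i·y_{i+1} − x_{i+1}·y_i), indices taken mod 6.
Cross-terms: -19, -75, -106, -111, -12, 2  ⇒  Σ = -321
Area = |Σ|/2 = 160.5.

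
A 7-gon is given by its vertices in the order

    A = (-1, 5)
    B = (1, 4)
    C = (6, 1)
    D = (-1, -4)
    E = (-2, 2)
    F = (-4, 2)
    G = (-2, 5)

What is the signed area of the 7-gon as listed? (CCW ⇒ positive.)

Apply the surveyor's formula: 2A = Σ (x_i·y_{i+1} − x_{i+1}·y_i), indices taken mod 7.
Σ = (-9) + (-23) + (-23) + (-10) + (4) + (-16) + (-5) = -82
Signed area = Σ/2 = -41 (negative ⇒ clockwise traversal).

-41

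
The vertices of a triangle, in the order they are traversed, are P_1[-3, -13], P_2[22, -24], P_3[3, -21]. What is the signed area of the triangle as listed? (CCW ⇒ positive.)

Cross-terms: 358, -390, -102  ⇒  Σ = -134
Signed area = Σ/2 = -67 (negative ⇒ clockwise traversal).

-67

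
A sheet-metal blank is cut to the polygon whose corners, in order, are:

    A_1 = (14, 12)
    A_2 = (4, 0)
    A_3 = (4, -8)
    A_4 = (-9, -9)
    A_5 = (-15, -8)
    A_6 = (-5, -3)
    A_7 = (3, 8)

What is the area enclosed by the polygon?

176.5

Σ = (-48) + (-32) + (-108) + (-63) + (5) + (-31) + (-76) = -353
Area = |Σ|/2 = 176.5.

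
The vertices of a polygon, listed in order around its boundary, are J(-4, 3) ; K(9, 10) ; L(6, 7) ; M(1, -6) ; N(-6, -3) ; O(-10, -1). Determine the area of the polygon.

Apply the shoelace formula: 2A = Σ (x_i·y_{i+1} − x_{i+1}·y_i), indices taken mod 6.
Cross-terms: -67, 3, -43, -39, -24, -34  ⇒  Σ = -204
Area = |Σ|/2 = 102.

102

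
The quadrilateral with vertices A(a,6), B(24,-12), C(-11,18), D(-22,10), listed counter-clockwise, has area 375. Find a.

-20

The doubled signed area Σ (x_i y_{i+1} − x_{i+1} y_i) is linear in a.
With a=0 it equals 310; the coefficient of a is -22 (from the two edges through A).
So -22·a + 310 = 2·375 = 750 ⇒ a = -20.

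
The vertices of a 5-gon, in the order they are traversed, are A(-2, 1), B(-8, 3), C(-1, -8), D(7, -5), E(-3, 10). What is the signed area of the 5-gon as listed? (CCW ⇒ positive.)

Apply the shoelace formula: 2A = Σ (x_i·y_{i+1} − x_{i+1}·y_i), indices taken mod 5.
A→B: (-2)(3) − (-8)(1) = 2
B→C: (-8)(-8) − (-1)(3) = 67
C→D: (-1)(-5) − (7)(-8) = 61
D→E: (7)(10) − (-3)(-5) = 55
E→A: (-3)(1) − (-2)(10) = 17
Σ = 202
Signed area = Σ/2 = 101 (positive ⇒ counter-clockwise traversal).

101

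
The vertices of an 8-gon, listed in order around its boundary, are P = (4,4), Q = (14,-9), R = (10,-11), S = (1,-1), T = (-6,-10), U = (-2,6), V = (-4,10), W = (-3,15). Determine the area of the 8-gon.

Apply the shoelace (surveyor's) formula: 2A = Σ (x_i·y_{i+1} − x_{i+1}·y_i), indices taken mod 8.
P→Q: (4)(-9) − (14)(4) = -92
Q→R: (14)(-11) − (10)(-9) = -64
R→S: (10)(-1) − (1)(-11) = 1
S→T: (1)(-10) − (-6)(-1) = -16
T→U: (-6)(6) − (-2)(-10) = -56
U→V: (-2)(10) − (-4)(6) = 4
V→W: (-4)(15) − (-3)(10) = -30
W→P: (-3)(4) − (4)(15) = -72
Σ = -325
Area = |Σ|/2 = 162.5.

162.5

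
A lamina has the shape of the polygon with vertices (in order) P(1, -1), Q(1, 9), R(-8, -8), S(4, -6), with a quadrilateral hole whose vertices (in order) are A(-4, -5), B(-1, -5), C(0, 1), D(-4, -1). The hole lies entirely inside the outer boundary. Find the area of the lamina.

61

Outer boundary:
Apply the shoelace (surveyor's) formula: 2A = Σ (x_i·y_{i+1} − x_{i+1}·y_i), indices taken mod 4.
Cross-terms: 10, 64, 80, 2  ⇒  Σ = 156
Area = |Σ|/2 = 78.
Hole:
Apply the shoelace (surveyor's) formula: 2A = Σ (x_i·y_{i+1} − x_{i+1}·y_i), indices taken mod 4.
Cross-terms: 15, -1, 4, 16  ⇒  Σ = 34
Area = |Σ|/2 = 17.
Net area = 78 − 17 = 61.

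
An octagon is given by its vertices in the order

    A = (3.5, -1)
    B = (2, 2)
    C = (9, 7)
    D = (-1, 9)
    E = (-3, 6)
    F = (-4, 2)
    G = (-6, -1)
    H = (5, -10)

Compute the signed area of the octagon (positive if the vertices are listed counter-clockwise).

Apply the shoelace (surveyor's) formula: 2A = Σ (x_i·y_{i+1} − x_{i+1}·y_i), indices taken mod 8.
A→B: (3.5)(2) − (2)(-1) = 9
B→C: (2)(7) − (9)(2) = -4
C→D: (9)(9) − (-1)(7) = 88
D→E: (-1)(6) − (-3)(9) = 21
E→F: (-3)(2) − (-4)(6) = 18
F→G: (-4)(-1) − (-6)(2) = 16
G→H: (-6)(-10) − (5)(-1) = 65
H→A: (5)(-1) − (3.5)(-10) = 30
Σ = 243
Signed area = Σ/2 = 121.5 (positive ⇒ counter-clockwise traversal).

121.5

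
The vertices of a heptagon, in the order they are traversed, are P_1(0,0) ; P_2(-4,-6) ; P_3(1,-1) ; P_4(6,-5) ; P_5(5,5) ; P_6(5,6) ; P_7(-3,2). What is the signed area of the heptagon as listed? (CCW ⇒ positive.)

49.5

Apply the shoelace formula: 2A = Σ (x_i·y_{i+1} − x_{i+1}·y_i), indices taken mod 7.
P_1→P_2: (0)(-6) − (-4)(0) = 0
P_2→P_3: (-4)(-1) − (1)(-6) = 10
P_3→P_4: (1)(-5) − (6)(-1) = 1
P_4→P_5: (6)(5) − (5)(-5) = 55
P_5→P_6: (5)(6) − (5)(5) = 5
P_6→P_7: (5)(2) − (-3)(6) = 28
P_7→P_1: (-3)(0) − (0)(2) = 0
Σ = 99
Signed area = Σ/2 = 49.5 (positive ⇒ counter-clockwise traversal).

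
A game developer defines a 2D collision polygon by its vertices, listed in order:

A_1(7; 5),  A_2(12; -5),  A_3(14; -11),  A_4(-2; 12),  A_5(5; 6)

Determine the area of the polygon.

Apply the surveyor's formula: 2A = Σ (x_i·y_{i+1} − x_{i+1}·y_i), indices taken mod 5.
Cross-terms: -95, -62, 146, -72, -17  ⇒  Σ = -100
Area = |Σ|/2 = 50.

50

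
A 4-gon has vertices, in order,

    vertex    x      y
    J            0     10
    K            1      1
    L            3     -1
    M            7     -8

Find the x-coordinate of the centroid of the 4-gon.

Apply Gauss's area formula. First the cross-terms c_i = x_i·y_{i+1} − x_{i+1}·y_i:
  -10, -4, -17, 70  ⇒  2A = 39, A = 19.5.
Then Σ (x_i + x_{i+1})·c_i = 294, so x̄ = 294 / (6·19.5) = 98/39.

98/39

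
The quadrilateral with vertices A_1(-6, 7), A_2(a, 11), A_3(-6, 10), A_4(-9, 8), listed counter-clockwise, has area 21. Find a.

5

The doubled signed area Σ (x_i y_{i+1} − x_{i+1} y_i) is linear in a.
With a=0 it equals 27; the coefficient of a is 3 (from the two edges through A_2).
So 3·a + 27 = 2·21 = 42 ⇒ a = 5.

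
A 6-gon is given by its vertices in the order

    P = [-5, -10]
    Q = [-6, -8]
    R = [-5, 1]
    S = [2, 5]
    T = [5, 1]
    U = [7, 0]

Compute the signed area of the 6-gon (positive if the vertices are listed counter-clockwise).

Cross-terms: -20, -46, -27, -23, -7, -70  ⇒  Σ = -193
Signed area = Σ/2 = -96.5 (negative ⇒ clockwise traversal).

-96.5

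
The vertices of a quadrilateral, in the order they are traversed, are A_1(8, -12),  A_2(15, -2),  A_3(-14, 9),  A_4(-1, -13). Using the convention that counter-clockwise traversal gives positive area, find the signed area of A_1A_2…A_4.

289

Σ = (164) + (107) + (191) + (116) = 578
Signed area = Σ/2 = 289 (positive ⇒ counter-clockwise traversal).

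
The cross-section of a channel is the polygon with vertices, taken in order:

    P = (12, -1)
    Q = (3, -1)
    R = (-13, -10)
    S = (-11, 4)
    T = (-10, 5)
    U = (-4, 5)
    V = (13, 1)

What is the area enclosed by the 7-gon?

176.5

Apply the surveyor's formula: 2A = Σ (x_i·y_{i+1} − x_{i+1}·y_i), indices taken mod 7.
Cross-terms: -9, -43, -162, -15, -30, -69, -25  ⇒  Σ = -353
Area = |Σ|/2 = 176.5.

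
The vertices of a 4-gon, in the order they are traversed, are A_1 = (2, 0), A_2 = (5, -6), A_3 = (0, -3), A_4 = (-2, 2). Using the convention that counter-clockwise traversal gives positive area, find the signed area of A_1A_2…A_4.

-18.5

Apply Gauss's area formula: 2A = Σ (x_i·y_{i+1} − x_{i+1}·y_i), indices taken mod 4.
Cross-terms: -12, -15, -6, -4  ⇒  Σ = -37
Signed area = Σ/2 = -18.5 (negative ⇒ clockwise traversal).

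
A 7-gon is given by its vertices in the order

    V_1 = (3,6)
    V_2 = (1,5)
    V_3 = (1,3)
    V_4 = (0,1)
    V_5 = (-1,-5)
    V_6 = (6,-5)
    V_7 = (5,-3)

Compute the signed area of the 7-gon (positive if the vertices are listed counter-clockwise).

45

Σ = (9) + (-2) + (1) + (1) + (35) + (7) + (39) = 90
Signed area = Σ/2 = 45 (positive ⇒ counter-clockwise traversal).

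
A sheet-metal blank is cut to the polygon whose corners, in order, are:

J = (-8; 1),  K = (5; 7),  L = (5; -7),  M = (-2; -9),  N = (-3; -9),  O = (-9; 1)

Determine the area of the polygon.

Σ = (-61) + (-70) + (-59) + (-9) + (-84) + (-1) = -284
Area = |Σ|/2 = 142.

142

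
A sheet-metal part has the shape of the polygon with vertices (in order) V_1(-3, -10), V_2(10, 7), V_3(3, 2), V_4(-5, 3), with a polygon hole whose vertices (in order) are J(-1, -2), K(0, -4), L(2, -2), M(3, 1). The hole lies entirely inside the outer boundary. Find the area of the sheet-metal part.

70.5

Outer boundary:
Apply the shoelace formula: 2A = Σ (x_i·y_{i+1} − x_{i+1}·y_i), indices taken mod 4.
Σ = (79) + (-1) + (19) + (59) = 156
Area = |Σ|/2 = 78.
Hole:
Apply the shoelace (surveyor's) formula: 2A = Σ (x_i·y_{i+1} − x_{i+1}·y_i), indices taken mod 4.
Σ = (4) + (8) + (8) + (-5) = 15
Area = |Σ|/2 = 7.5.
Net area = 78 − 7.5 = 70.5.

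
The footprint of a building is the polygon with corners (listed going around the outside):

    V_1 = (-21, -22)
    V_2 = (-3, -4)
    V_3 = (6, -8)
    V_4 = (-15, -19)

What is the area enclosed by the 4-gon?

118.5

Σ = (18) + (48) + (-234) + (-69) = -237
Area = |Σ|/2 = 118.5.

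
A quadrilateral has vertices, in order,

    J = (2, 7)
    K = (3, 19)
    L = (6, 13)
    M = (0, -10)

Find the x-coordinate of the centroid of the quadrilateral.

Apply the surveyor's formula. First the cross-terms c_i = x_i·y_{i+1} − x_{i+1}·y_i:
  17, -75, -60, 20  ⇒  2A = -98, A = -49.
Then Σ (x_i + x_{i+1})·c_i = -910, so x̄ = -910 / (6·(-49)) = 65/21.

65/21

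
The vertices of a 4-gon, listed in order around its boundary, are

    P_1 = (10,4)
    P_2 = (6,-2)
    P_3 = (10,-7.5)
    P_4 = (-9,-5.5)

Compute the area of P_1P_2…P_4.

Apply Gauss's area formula: 2A = Σ (x_i·y_{i+1} − x_{i+1}·y_i), indices taken mod 4.
Σ = (-44) + (-25) + (-122.5) + (19) = -172.5
Area = |Σ|/2 = 86.25.

86.25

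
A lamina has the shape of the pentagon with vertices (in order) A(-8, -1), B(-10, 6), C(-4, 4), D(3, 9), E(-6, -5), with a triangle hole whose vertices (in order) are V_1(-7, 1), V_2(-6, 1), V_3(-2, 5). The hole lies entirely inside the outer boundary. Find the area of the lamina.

56.5

Outer boundary:
Cross-terms: -58, -16, -48, 39, -34  ⇒  Σ = -117
Area = |Σ|/2 = 58.5.
Hole:
Σ = (-1) + (-28) + (33) = 4
Area = |Σ|/2 = 2.
Net area = 58.5 − 2 = 56.5.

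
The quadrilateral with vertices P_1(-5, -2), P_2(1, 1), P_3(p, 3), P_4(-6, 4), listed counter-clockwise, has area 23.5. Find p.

Write out the shoelace sum; only the two edges meeting at P_3 involve p:
2·Area = [(1·3 − p·1) + (p·4 − (-6)·3)] + 29
       = 3·p + 50 = 47
⇒ p = -1.

-1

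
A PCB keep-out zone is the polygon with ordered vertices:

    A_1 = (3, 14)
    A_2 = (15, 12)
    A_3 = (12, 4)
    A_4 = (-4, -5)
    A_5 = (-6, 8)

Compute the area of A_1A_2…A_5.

A_1→A_2: (3)(12) − (15)(14) = -174
A_2→A_3: (15)(4) − (12)(12) = -84
A_3→A_4: (12)(-5) − (-4)(4) = -44
A_4→A_5: (-4)(8) − (-6)(-5) = -62
A_5→A_1: (-6)(14) − (3)(8) = -108
Σ = -472
Area = |Σ|/2 = 236.

236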